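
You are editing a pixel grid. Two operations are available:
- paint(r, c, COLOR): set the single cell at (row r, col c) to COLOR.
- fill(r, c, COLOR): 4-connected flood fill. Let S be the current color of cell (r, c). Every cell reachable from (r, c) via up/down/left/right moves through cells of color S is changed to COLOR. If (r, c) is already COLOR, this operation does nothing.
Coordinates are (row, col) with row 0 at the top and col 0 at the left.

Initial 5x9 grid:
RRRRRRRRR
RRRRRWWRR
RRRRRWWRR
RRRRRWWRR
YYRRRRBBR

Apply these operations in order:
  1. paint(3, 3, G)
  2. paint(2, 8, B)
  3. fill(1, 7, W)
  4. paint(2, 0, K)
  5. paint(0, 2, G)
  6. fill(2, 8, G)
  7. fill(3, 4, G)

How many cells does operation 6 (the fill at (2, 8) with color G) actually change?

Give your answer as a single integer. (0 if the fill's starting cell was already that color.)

Answer: 1

Derivation:
After op 1 paint(3,3,G):
RRRRRRRRR
RRRRRWWRR
RRRRRWWRR
RRRGRWWRR
YYRRRRBBR
After op 2 paint(2,8,B):
RRRRRRRRR
RRRRRWWRR
RRRRRWWRB
RRRGRWWRR
YYRRRRBBR
After op 3 fill(1,7,W) [33 cells changed]:
WWWWWWWWW
WWWWWWWWW
WWWWWWWWB
WWWGWWWWW
YYWWWWBBW
After op 4 paint(2,0,K):
WWWWWWWWW
WWWWWWWWW
KWWWWWWWB
WWWGWWWWW
YYWWWWBBW
After op 5 paint(0,2,G):
WWGWWWWWW
WWWWWWWWW
KWWWWWWWB
WWWGWWWWW
YYWWWWBBW
After op 6 fill(2,8,G) [1 cells changed]:
WWGWWWWWW
WWWWWWWWW
KWWWWWWWG
WWWGWWWWW
YYWWWWBBW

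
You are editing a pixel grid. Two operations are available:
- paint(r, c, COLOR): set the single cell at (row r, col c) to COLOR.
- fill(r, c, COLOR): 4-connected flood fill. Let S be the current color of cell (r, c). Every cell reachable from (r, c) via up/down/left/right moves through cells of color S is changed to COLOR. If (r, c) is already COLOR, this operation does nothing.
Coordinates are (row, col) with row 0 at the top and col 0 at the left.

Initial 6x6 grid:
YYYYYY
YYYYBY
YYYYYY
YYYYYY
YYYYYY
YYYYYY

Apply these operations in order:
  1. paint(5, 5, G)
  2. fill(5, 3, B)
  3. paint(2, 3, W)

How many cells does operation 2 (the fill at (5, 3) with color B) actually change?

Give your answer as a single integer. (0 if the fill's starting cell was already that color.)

Answer: 34

Derivation:
After op 1 paint(5,5,G):
YYYYYY
YYYYBY
YYYYYY
YYYYYY
YYYYYY
YYYYYG
After op 2 fill(5,3,B) [34 cells changed]:
BBBBBB
BBBBBB
BBBBBB
BBBBBB
BBBBBB
BBBBBG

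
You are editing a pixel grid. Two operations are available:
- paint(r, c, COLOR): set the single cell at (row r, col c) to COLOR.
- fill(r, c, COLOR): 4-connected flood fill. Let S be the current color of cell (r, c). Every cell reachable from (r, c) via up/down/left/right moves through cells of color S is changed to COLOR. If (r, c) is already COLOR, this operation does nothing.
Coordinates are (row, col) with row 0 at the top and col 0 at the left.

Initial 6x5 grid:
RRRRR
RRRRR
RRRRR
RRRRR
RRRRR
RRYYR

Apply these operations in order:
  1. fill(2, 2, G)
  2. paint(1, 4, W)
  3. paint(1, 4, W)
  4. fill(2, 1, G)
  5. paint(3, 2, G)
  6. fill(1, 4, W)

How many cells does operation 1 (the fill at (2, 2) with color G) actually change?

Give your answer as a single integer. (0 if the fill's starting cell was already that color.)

Answer: 28

Derivation:
After op 1 fill(2,2,G) [28 cells changed]:
GGGGG
GGGGG
GGGGG
GGGGG
GGGGG
GGYYG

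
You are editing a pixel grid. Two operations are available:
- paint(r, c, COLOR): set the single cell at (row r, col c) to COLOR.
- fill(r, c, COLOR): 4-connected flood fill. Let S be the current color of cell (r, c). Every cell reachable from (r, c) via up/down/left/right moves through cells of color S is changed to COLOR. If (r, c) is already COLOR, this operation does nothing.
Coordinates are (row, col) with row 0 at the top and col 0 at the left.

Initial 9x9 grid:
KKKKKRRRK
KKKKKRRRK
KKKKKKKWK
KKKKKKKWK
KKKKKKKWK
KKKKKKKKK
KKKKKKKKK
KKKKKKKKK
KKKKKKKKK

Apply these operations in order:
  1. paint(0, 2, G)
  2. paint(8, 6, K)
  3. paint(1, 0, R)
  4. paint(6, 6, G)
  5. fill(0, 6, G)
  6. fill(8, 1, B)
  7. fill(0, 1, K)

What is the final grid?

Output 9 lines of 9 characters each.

After op 1 paint(0,2,G):
KKGKKRRRK
KKKKKRRRK
KKKKKKKWK
KKKKKKKWK
KKKKKKKWK
KKKKKKKKK
KKKKKKKKK
KKKKKKKKK
KKKKKKKKK
After op 2 paint(8,6,K):
KKGKKRRRK
KKKKKRRRK
KKKKKKKWK
KKKKKKKWK
KKKKKKKWK
KKKKKKKKK
KKKKKKKKK
KKKKKKKKK
KKKKKKKKK
After op 3 paint(1,0,R):
KKGKKRRRK
RKKKKRRRK
KKKKKKKWK
KKKKKKKWK
KKKKKKKWK
KKKKKKKKK
KKKKKKKKK
KKKKKKKKK
KKKKKKKKK
After op 4 paint(6,6,G):
KKGKKRRRK
RKKKKRRRK
KKKKKKKWK
KKKKKKKWK
KKKKKKKWK
KKKKKKKKK
KKKKKKGKK
KKKKKKKKK
KKKKKKKKK
After op 5 fill(0,6,G) [6 cells changed]:
KKGKKGGGK
RKKKKGGGK
KKKKKKKWK
KKKKKKKWK
KKKKKKKWK
KKKKKKKKK
KKKKKKGKK
KKKKKKKKK
KKKKKKKKK
After op 6 fill(8,1,B) [69 cells changed]:
BBGBBGGGB
RBBBBGGGB
BBBBBBBWB
BBBBBBBWB
BBBBBBBWB
BBBBBBBBB
BBBBBBGBB
BBBBBBBBB
BBBBBBBBB
After op 7 fill(0,1,K) [69 cells changed]:
KKGKKGGGK
RKKKKGGGK
KKKKKKKWK
KKKKKKKWK
KKKKKKKWK
KKKKKKKKK
KKKKKKGKK
KKKKKKKKK
KKKKKKKKK

Answer: KKGKKGGGK
RKKKKGGGK
KKKKKKKWK
KKKKKKKWK
KKKKKKKWK
KKKKKKKKK
KKKKKKGKK
KKKKKKKKK
KKKKKKKKK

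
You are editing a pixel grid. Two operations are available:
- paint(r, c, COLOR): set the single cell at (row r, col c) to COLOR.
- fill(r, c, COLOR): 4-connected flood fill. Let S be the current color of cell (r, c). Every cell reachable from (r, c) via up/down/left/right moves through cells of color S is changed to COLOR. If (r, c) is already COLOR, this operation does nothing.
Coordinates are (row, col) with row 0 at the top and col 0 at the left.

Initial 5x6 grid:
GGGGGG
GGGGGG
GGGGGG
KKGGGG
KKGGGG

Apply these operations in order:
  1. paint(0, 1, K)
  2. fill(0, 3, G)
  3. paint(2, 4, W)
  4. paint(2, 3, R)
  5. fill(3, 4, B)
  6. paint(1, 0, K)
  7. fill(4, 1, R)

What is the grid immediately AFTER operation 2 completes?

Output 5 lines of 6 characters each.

After op 1 paint(0,1,K):
GKGGGG
GGGGGG
GGGGGG
KKGGGG
KKGGGG
After op 2 fill(0,3,G) [0 cells changed]:
GKGGGG
GGGGGG
GGGGGG
KKGGGG
KKGGGG

Answer: GKGGGG
GGGGGG
GGGGGG
KKGGGG
KKGGGG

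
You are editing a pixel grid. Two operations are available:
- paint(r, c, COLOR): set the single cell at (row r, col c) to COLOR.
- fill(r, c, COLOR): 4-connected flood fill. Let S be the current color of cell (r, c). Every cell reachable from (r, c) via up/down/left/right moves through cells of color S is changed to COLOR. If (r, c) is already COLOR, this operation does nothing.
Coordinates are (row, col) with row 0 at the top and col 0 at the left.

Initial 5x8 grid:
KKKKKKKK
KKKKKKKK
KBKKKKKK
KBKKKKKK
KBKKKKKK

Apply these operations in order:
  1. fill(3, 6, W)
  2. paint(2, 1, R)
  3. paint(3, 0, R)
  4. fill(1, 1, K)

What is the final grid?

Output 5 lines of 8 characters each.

Answer: KKKKKKKK
KKKKKKKK
KRKKKKKK
RBKKKKKK
WBKKKKKK

Derivation:
After op 1 fill(3,6,W) [37 cells changed]:
WWWWWWWW
WWWWWWWW
WBWWWWWW
WBWWWWWW
WBWWWWWW
After op 2 paint(2,1,R):
WWWWWWWW
WWWWWWWW
WRWWWWWW
WBWWWWWW
WBWWWWWW
After op 3 paint(3,0,R):
WWWWWWWW
WWWWWWWW
WRWWWWWW
RBWWWWWW
WBWWWWWW
After op 4 fill(1,1,K) [35 cells changed]:
KKKKKKKK
KKKKKKKK
KRKKKKKK
RBKKKKKK
WBKKKKKK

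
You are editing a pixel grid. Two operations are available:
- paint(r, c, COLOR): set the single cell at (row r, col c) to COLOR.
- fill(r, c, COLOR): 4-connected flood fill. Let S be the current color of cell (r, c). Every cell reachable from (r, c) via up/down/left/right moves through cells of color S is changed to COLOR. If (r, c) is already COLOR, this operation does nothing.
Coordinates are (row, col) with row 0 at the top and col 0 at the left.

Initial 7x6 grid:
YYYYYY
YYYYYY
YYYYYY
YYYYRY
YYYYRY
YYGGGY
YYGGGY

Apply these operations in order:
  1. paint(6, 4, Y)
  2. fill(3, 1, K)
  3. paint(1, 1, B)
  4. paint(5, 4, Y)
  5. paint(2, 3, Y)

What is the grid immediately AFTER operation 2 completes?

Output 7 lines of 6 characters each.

After op 1 paint(6,4,Y):
YYYYYY
YYYYYY
YYYYYY
YYYYRY
YYYYRY
YYGGGY
YYGGYY
After op 2 fill(3,1,K) [35 cells changed]:
KKKKKK
KKKKKK
KKKKKK
KKKKRK
KKKKRK
KKGGGK
KKGGKK

Answer: KKKKKK
KKKKKK
KKKKKK
KKKKRK
KKKKRK
KKGGGK
KKGGKK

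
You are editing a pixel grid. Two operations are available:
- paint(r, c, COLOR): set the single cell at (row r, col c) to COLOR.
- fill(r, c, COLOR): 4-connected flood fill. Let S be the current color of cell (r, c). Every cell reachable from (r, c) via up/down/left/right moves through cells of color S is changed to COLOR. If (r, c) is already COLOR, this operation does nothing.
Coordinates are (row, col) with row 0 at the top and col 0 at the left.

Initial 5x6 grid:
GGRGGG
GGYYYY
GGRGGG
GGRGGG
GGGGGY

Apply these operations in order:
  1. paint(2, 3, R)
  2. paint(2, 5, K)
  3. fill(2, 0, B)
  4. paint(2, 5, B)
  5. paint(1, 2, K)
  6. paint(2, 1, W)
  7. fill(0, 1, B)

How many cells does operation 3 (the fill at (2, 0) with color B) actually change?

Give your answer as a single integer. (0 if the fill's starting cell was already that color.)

After op 1 paint(2,3,R):
GGRGGG
GGYYYY
GGRRGG
GGRGGG
GGGGGY
After op 2 paint(2,5,K):
GGRGGG
GGYYYY
GGRRGK
GGRGGG
GGGGGY
After op 3 fill(2,0,B) [17 cells changed]:
BBRGGG
BBYYYY
BBRRBK
BBRBBB
BBBBBY

Answer: 17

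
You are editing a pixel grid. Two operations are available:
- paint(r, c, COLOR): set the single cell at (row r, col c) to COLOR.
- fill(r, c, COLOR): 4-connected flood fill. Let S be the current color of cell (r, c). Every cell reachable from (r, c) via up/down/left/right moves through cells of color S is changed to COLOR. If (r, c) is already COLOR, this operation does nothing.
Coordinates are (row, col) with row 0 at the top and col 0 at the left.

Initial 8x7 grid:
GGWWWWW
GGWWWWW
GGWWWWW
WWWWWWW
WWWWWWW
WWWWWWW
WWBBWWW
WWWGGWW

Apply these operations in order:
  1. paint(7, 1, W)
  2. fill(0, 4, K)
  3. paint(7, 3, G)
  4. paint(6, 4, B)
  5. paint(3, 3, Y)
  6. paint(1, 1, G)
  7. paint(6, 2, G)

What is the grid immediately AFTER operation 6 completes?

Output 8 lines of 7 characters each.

Answer: GGKKKKK
GGKKKKK
GGKKKKK
KKKYKKK
KKKKKKK
KKKKKKK
KKBBBKK
KKKGGKK

Derivation:
After op 1 paint(7,1,W):
GGWWWWW
GGWWWWW
GGWWWWW
WWWWWWW
WWWWWWW
WWWWWWW
WWBBWWW
WWWGGWW
After op 2 fill(0,4,K) [46 cells changed]:
GGKKKKK
GGKKKKK
GGKKKKK
KKKKKKK
KKKKKKK
KKKKKKK
KKBBKKK
KKKGGKK
After op 3 paint(7,3,G):
GGKKKKK
GGKKKKK
GGKKKKK
KKKKKKK
KKKKKKK
KKKKKKK
KKBBKKK
KKKGGKK
After op 4 paint(6,4,B):
GGKKKKK
GGKKKKK
GGKKKKK
KKKKKKK
KKKKKKK
KKKKKKK
KKBBBKK
KKKGGKK
After op 5 paint(3,3,Y):
GGKKKKK
GGKKKKK
GGKKKKK
KKKYKKK
KKKKKKK
KKKKKKK
KKBBBKK
KKKGGKK
After op 6 paint(1,1,G):
GGKKKKK
GGKKKKK
GGKKKKK
KKKYKKK
KKKKKKK
KKKKKKK
KKBBBKK
KKKGGKK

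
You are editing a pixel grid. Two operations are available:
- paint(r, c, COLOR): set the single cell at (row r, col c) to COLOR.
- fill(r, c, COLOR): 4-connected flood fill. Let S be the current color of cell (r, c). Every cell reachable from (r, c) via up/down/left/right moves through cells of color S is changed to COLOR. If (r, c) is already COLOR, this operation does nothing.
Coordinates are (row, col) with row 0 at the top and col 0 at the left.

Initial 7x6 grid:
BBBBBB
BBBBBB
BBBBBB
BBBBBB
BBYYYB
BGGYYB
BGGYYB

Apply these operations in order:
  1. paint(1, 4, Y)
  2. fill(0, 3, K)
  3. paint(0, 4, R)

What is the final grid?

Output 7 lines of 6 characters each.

After op 1 paint(1,4,Y):
BBBBBB
BBBBYB
BBBBBB
BBBBBB
BBYYYB
BGGYYB
BGGYYB
After op 2 fill(0,3,K) [30 cells changed]:
KKKKKK
KKKKYK
KKKKKK
KKKKKK
KKYYYK
KGGYYK
KGGYYK
After op 3 paint(0,4,R):
KKKKRK
KKKKYK
KKKKKK
KKKKKK
KKYYYK
KGGYYK
KGGYYK

Answer: KKKKRK
KKKKYK
KKKKKK
KKKKKK
KKYYYK
KGGYYK
KGGYYK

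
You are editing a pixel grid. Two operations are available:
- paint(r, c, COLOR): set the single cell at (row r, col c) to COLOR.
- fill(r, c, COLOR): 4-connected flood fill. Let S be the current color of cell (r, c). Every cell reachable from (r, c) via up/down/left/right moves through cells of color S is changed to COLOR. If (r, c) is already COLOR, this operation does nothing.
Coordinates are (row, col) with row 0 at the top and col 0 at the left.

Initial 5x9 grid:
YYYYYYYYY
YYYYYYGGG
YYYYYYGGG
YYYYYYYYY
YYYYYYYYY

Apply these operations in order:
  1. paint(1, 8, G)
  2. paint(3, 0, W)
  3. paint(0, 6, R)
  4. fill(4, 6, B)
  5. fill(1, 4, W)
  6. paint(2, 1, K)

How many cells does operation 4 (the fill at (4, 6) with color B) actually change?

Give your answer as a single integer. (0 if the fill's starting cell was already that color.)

Answer: 35

Derivation:
After op 1 paint(1,8,G):
YYYYYYYYY
YYYYYYGGG
YYYYYYGGG
YYYYYYYYY
YYYYYYYYY
After op 2 paint(3,0,W):
YYYYYYYYY
YYYYYYGGG
YYYYYYGGG
WYYYYYYYY
YYYYYYYYY
After op 3 paint(0,6,R):
YYYYYYRYY
YYYYYYGGG
YYYYYYGGG
WYYYYYYYY
YYYYYYYYY
After op 4 fill(4,6,B) [35 cells changed]:
BBBBBBRYY
BBBBBBGGG
BBBBBBGGG
WBBBBBBBB
BBBBBBBBB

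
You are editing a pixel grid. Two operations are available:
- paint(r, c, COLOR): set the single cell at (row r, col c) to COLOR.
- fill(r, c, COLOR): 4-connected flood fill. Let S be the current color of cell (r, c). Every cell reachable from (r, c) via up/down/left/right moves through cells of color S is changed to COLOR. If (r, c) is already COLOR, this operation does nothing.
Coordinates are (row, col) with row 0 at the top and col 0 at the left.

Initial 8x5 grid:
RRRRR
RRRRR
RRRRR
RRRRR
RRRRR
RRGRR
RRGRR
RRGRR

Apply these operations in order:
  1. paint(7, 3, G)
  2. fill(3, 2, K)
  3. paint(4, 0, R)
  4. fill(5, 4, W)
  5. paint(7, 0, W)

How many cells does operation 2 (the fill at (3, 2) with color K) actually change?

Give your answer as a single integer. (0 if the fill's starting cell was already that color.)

After op 1 paint(7,3,G):
RRRRR
RRRRR
RRRRR
RRRRR
RRRRR
RRGRR
RRGRR
RRGGR
After op 2 fill(3,2,K) [36 cells changed]:
KKKKK
KKKKK
KKKKK
KKKKK
KKKKK
KKGKK
KKGKK
KKGGK

Answer: 36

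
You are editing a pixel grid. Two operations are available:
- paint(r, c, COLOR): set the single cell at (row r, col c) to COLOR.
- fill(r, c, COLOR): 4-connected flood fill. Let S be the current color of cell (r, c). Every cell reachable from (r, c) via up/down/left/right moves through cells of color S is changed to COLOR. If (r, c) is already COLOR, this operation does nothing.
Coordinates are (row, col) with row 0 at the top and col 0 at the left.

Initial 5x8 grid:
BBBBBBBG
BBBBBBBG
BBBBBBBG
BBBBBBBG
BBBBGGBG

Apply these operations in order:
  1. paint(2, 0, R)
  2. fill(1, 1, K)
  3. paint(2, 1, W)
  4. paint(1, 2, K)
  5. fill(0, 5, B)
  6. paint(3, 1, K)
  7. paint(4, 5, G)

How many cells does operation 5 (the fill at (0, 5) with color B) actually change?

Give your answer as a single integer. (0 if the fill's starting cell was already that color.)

Answer: 31

Derivation:
After op 1 paint(2,0,R):
BBBBBBBG
BBBBBBBG
RBBBBBBG
BBBBBBBG
BBBBGGBG
After op 2 fill(1,1,K) [32 cells changed]:
KKKKKKKG
KKKKKKKG
RKKKKKKG
KKKKKKKG
KKKKGGKG
After op 3 paint(2,1,W):
KKKKKKKG
KKKKKKKG
RWKKKKKG
KKKKKKKG
KKKKGGKG
After op 4 paint(1,2,K):
KKKKKKKG
KKKKKKKG
RWKKKKKG
KKKKKKKG
KKKKGGKG
After op 5 fill(0,5,B) [31 cells changed]:
BBBBBBBG
BBBBBBBG
RWBBBBBG
BBBBBBBG
BBBBGGBG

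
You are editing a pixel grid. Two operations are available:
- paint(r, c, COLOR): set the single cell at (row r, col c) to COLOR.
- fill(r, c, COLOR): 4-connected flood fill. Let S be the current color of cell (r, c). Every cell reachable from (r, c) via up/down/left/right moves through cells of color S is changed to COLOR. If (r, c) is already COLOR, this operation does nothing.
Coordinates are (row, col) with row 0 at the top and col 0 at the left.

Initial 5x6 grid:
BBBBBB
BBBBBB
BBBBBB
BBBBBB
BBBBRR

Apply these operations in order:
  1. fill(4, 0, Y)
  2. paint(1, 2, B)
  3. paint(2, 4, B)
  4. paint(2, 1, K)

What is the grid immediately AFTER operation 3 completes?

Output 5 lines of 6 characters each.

Answer: YYYYYY
YYBYYY
YYYYBY
YYYYYY
YYYYRR

Derivation:
After op 1 fill(4,0,Y) [28 cells changed]:
YYYYYY
YYYYYY
YYYYYY
YYYYYY
YYYYRR
After op 2 paint(1,2,B):
YYYYYY
YYBYYY
YYYYYY
YYYYYY
YYYYRR
After op 3 paint(2,4,B):
YYYYYY
YYBYYY
YYYYBY
YYYYYY
YYYYRR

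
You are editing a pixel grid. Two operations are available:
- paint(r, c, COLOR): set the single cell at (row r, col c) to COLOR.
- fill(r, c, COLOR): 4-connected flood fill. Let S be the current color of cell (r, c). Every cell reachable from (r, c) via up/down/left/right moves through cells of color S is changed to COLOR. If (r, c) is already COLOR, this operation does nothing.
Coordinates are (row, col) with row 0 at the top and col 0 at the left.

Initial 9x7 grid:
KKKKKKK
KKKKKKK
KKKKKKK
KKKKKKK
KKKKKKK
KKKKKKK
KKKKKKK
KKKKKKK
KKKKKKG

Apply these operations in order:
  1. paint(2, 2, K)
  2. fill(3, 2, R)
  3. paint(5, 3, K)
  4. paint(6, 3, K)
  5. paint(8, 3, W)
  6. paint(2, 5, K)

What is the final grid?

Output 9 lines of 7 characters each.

After op 1 paint(2,2,K):
KKKKKKK
KKKKKKK
KKKKKKK
KKKKKKK
KKKKKKK
KKKKKKK
KKKKKKK
KKKKKKK
KKKKKKG
After op 2 fill(3,2,R) [62 cells changed]:
RRRRRRR
RRRRRRR
RRRRRRR
RRRRRRR
RRRRRRR
RRRRRRR
RRRRRRR
RRRRRRR
RRRRRRG
After op 3 paint(5,3,K):
RRRRRRR
RRRRRRR
RRRRRRR
RRRRRRR
RRRRRRR
RRRKRRR
RRRRRRR
RRRRRRR
RRRRRRG
After op 4 paint(6,3,K):
RRRRRRR
RRRRRRR
RRRRRRR
RRRRRRR
RRRRRRR
RRRKRRR
RRRKRRR
RRRRRRR
RRRRRRG
After op 5 paint(8,3,W):
RRRRRRR
RRRRRRR
RRRRRRR
RRRRRRR
RRRRRRR
RRRKRRR
RRRKRRR
RRRRRRR
RRRWRRG
After op 6 paint(2,5,K):
RRRRRRR
RRRRRRR
RRRRRKR
RRRRRRR
RRRRRRR
RRRKRRR
RRRKRRR
RRRRRRR
RRRWRRG

Answer: RRRRRRR
RRRRRRR
RRRRRKR
RRRRRRR
RRRRRRR
RRRKRRR
RRRKRRR
RRRRRRR
RRRWRRG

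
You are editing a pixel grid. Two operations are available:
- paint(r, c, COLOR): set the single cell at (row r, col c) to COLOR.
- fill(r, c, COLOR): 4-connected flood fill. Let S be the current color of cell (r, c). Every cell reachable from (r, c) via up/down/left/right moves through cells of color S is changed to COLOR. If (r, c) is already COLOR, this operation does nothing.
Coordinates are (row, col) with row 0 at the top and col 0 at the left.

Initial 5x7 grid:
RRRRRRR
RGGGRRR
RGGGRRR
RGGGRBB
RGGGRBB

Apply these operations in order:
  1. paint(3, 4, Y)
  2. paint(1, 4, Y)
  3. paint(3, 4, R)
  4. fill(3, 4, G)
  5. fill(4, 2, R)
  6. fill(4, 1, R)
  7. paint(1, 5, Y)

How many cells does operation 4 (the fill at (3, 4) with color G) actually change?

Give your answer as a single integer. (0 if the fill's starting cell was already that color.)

After op 1 paint(3,4,Y):
RRRRRRR
RGGGRRR
RGGGRRR
RGGGYBB
RGGGRBB
After op 2 paint(1,4,Y):
RRRRRRR
RGGGYRR
RGGGRRR
RGGGYBB
RGGGRBB
After op 3 paint(3,4,R):
RRRRRRR
RGGGYRR
RGGGRRR
RGGGRBB
RGGGRBB
After op 4 fill(3,4,G) [18 cells changed]:
GGGGGGG
GGGGYGG
GGGGGGG
GGGGGBB
GGGGGBB

Answer: 18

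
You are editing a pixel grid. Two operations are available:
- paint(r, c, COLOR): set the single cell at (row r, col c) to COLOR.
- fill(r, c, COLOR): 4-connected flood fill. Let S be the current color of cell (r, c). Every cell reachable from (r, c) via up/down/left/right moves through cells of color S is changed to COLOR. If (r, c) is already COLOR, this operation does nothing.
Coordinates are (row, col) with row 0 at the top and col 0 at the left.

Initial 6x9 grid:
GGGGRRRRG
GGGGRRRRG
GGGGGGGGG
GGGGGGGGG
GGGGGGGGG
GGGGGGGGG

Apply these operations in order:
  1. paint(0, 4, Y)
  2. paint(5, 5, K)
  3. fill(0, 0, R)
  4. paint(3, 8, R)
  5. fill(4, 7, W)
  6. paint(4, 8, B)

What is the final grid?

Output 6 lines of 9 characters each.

Answer: WWWWYWWWW
WWWWWWWWW
WWWWWWWWW
WWWWWWWWW
WWWWWWWWB
WWWWWKWWW

Derivation:
After op 1 paint(0,4,Y):
GGGGYRRRG
GGGGRRRRG
GGGGGGGGG
GGGGGGGGG
GGGGGGGGG
GGGGGGGGG
After op 2 paint(5,5,K):
GGGGYRRRG
GGGGRRRRG
GGGGGGGGG
GGGGGGGGG
GGGGGGGGG
GGGGGKGGG
After op 3 fill(0,0,R) [45 cells changed]:
RRRRYRRRR
RRRRRRRRR
RRRRRRRRR
RRRRRRRRR
RRRRRRRRR
RRRRRKRRR
After op 4 paint(3,8,R):
RRRRYRRRR
RRRRRRRRR
RRRRRRRRR
RRRRRRRRR
RRRRRRRRR
RRRRRKRRR
After op 5 fill(4,7,W) [52 cells changed]:
WWWWYWWWW
WWWWWWWWW
WWWWWWWWW
WWWWWWWWW
WWWWWWWWW
WWWWWKWWW
After op 6 paint(4,8,B):
WWWWYWWWW
WWWWWWWWW
WWWWWWWWW
WWWWWWWWW
WWWWWWWWB
WWWWWKWWW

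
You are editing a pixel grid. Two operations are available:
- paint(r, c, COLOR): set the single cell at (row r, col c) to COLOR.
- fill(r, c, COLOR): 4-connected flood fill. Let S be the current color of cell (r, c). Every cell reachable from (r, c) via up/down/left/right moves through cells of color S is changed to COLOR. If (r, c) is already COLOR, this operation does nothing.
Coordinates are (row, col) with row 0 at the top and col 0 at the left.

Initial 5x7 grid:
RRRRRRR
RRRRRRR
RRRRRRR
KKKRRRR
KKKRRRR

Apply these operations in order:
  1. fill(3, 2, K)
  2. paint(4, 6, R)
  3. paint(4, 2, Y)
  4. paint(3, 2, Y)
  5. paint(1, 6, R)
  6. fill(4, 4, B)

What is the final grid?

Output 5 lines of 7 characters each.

After op 1 fill(3,2,K) [0 cells changed]:
RRRRRRR
RRRRRRR
RRRRRRR
KKKRRRR
KKKRRRR
After op 2 paint(4,6,R):
RRRRRRR
RRRRRRR
RRRRRRR
KKKRRRR
KKKRRRR
After op 3 paint(4,2,Y):
RRRRRRR
RRRRRRR
RRRRRRR
KKKRRRR
KKYRRRR
After op 4 paint(3,2,Y):
RRRRRRR
RRRRRRR
RRRRRRR
KKYRRRR
KKYRRRR
After op 5 paint(1,6,R):
RRRRRRR
RRRRRRR
RRRRRRR
KKYRRRR
KKYRRRR
After op 6 fill(4,4,B) [29 cells changed]:
BBBBBBB
BBBBBBB
BBBBBBB
KKYBBBB
KKYBBBB

Answer: BBBBBBB
BBBBBBB
BBBBBBB
KKYBBBB
KKYBBBB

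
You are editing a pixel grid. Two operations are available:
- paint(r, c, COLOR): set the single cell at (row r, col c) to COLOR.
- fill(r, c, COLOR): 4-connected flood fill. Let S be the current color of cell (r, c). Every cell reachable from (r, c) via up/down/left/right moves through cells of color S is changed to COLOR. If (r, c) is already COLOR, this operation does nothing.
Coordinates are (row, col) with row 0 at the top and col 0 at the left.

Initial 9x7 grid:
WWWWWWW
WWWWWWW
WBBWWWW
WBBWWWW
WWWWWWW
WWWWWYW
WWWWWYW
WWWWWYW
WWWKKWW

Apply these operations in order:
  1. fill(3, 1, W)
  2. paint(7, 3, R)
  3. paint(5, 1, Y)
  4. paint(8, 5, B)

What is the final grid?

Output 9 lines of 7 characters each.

After op 1 fill(3,1,W) [4 cells changed]:
WWWWWWW
WWWWWWW
WWWWWWW
WWWWWWW
WWWWWWW
WWWWWYW
WWWWWYW
WWWWWYW
WWWKKWW
After op 2 paint(7,3,R):
WWWWWWW
WWWWWWW
WWWWWWW
WWWWWWW
WWWWWWW
WWWWWYW
WWWWWYW
WWWRWYW
WWWKKWW
After op 3 paint(5,1,Y):
WWWWWWW
WWWWWWW
WWWWWWW
WWWWWWW
WWWWWWW
WYWWWYW
WWWWWYW
WWWRWYW
WWWKKWW
After op 4 paint(8,5,B):
WWWWWWW
WWWWWWW
WWWWWWW
WWWWWWW
WWWWWWW
WYWWWYW
WWWWWYW
WWWRWYW
WWWKKBW

Answer: WWWWWWW
WWWWWWW
WWWWWWW
WWWWWWW
WWWWWWW
WYWWWYW
WWWWWYW
WWWRWYW
WWWKKBW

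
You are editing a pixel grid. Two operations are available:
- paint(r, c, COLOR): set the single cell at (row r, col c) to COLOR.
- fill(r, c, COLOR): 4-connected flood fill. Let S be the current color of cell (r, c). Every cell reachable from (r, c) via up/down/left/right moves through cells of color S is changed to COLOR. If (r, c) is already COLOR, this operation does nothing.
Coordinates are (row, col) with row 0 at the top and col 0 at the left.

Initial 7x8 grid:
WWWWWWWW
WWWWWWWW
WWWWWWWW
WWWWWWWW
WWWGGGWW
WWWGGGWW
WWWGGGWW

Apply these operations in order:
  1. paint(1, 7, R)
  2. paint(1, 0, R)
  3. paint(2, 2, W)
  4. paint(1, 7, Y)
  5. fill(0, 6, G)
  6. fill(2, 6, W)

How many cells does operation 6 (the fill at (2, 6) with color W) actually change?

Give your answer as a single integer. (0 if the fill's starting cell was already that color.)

Answer: 54

Derivation:
After op 1 paint(1,7,R):
WWWWWWWW
WWWWWWWR
WWWWWWWW
WWWWWWWW
WWWGGGWW
WWWGGGWW
WWWGGGWW
After op 2 paint(1,0,R):
WWWWWWWW
RWWWWWWR
WWWWWWWW
WWWWWWWW
WWWGGGWW
WWWGGGWW
WWWGGGWW
After op 3 paint(2,2,W):
WWWWWWWW
RWWWWWWR
WWWWWWWW
WWWWWWWW
WWWGGGWW
WWWGGGWW
WWWGGGWW
After op 4 paint(1,7,Y):
WWWWWWWW
RWWWWWWY
WWWWWWWW
WWWWWWWW
WWWGGGWW
WWWGGGWW
WWWGGGWW
After op 5 fill(0,6,G) [45 cells changed]:
GGGGGGGG
RGGGGGGY
GGGGGGGG
GGGGGGGG
GGGGGGGG
GGGGGGGG
GGGGGGGG
After op 6 fill(2,6,W) [54 cells changed]:
WWWWWWWW
RWWWWWWY
WWWWWWWW
WWWWWWWW
WWWWWWWW
WWWWWWWW
WWWWWWWW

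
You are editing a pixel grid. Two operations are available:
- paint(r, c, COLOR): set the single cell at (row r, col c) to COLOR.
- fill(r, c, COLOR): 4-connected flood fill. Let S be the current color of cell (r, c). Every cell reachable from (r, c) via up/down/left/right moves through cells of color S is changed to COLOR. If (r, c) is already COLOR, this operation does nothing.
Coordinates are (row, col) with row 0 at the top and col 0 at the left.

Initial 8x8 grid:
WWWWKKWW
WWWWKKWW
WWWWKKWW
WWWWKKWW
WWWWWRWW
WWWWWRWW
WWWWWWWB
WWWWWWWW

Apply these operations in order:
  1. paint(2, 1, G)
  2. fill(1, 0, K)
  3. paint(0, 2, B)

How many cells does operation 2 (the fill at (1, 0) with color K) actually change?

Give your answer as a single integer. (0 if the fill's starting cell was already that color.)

After op 1 paint(2,1,G):
WWWWKKWW
WWWWKKWW
WGWWKKWW
WWWWKKWW
WWWWWRWW
WWWWWRWW
WWWWWWWB
WWWWWWWW
After op 2 fill(1,0,K) [52 cells changed]:
KKKKKKKK
KKKKKKKK
KGKKKKKK
KKKKKKKK
KKKKKRKK
KKKKKRKK
KKKKKKKB
KKKKKKKK

Answer: 52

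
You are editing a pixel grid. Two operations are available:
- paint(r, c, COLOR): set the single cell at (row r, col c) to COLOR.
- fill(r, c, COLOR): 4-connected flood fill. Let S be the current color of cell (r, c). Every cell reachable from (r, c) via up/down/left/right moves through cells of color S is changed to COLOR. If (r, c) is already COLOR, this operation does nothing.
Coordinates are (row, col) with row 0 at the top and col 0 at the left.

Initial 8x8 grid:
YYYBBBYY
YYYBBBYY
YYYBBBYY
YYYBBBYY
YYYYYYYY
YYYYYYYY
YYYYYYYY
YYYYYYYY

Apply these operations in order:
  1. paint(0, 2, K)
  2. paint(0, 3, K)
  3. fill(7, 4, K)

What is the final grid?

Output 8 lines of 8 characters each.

After op 1 paint(0,2,K):
YYKBBBYY
YYYBBBYY
YYYBBBYY
YYYBBBYY
YYYYYYYY
YYYYYYYY
YYYYYYYY
YYYYYYYY
After op 2 paint(0,3,K):
YYKKBBYY
YYYBBBYY
YYYBBBYY
YYYBBBYY
YYYYYYYY
YYYYYYYY
YYYYYYYY
YYYYYYYY
After op 3 fill(7,4,K) [51 cells changed]:
KKKKBBKK
KKKBBBKK
KKKBBBKK
KKKBBBKK
KKKKKKKK
KKKKKKKK
KKKKKKKK
KKKKKKKK

Answer: KKKKBBKK
KKKBBBKK
KKKBBBKK
KKKBBBKK
KKKKKKKK
KKKKKKKK
KKKKKKKK
KKKKKKKK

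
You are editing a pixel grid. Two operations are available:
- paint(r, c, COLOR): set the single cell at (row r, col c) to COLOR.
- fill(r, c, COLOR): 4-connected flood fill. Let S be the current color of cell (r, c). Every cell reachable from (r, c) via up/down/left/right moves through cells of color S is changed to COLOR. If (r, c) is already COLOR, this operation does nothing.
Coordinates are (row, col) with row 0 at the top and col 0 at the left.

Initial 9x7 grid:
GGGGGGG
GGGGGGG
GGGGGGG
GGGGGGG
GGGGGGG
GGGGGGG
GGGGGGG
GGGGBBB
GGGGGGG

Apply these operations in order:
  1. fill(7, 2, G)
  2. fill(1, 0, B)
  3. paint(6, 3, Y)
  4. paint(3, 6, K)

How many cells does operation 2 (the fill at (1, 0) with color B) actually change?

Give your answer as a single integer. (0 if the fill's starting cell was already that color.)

After op 1 fill(7,2,G) [0 cells changed]:
GGGGGGG
GGGGGGG
GGGGGGG
GGGGGGG
GGGGGGG
GGGGGGG
GGGGGGG
GGGGBBB
GGGGGGG
After op 2 fill(1,0,B) [60 cells changed]:
BBBBBBB
BBBBBBB
BBBBBBB
BBBBBBB
BBBBBBB
BBBBBBB
BBBBBBB
BBBBBBB
BBBBBBB

Answer: 60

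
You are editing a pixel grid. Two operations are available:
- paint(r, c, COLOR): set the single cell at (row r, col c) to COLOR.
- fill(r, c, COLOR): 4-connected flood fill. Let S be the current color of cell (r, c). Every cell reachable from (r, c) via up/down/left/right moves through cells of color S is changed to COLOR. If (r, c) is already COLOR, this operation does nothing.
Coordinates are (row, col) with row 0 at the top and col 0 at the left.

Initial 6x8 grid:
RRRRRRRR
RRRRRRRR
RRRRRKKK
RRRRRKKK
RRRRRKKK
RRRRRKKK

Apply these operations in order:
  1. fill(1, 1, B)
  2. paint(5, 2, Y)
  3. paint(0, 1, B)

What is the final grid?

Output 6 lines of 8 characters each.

After op 1 fill(1,1,B) [36 cells changed]:
BBBBBBBB
BBBBBBBB
BBBBBKKK
BBBBBKKK
BBBBBKKK
BBBBBKKK
After op 2 paint(5,2,Y):
BBBBBBBB
BBBBBBBB
BBBBBKKK
BBBBBKKK
BBBBBKKK
BBYBBKKK
After op 3 paint(0,1,B):
BBBBBBBB
BBBBBBBB
BBBBBKKK
BBBBBKKK
BBBBBKKK
BBYBBKKK

Answer: BBBBBBBB
BBBBBBBB
BBBBBKKK
BBBBBKKK
BBBBBKKK
BBYBBKKK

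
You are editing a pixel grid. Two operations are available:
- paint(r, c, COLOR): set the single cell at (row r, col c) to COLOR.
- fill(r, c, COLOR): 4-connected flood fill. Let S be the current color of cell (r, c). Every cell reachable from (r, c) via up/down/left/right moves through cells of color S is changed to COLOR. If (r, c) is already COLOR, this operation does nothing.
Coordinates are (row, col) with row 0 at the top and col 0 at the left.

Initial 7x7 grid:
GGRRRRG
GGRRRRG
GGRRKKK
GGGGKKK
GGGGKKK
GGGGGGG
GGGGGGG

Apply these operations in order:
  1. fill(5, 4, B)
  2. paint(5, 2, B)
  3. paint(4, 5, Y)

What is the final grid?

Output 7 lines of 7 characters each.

Answer: BBRRRRG
BBRRRRG
BBRRKKK
BBBBKKK
BBBBKYK
BBBBBBB
BBBBBBB

Derivation:
After op 1 fill(5,4,B) [28 cells changed]:
BBRRRRG
BBRRRRG
BBRRKKK
BBBBKKK
BBBBKKK
BBBBBBB
BBBBBBB
After op 2 paint(5,2,B):
BBRRRRG
BBRRRRG
BBRRKKK
BBBBKKK
BBBBKKK
BBBBBBB
BBBBBBB
After op 3 paint(4,5,Y):
BBRRRRG
BBRRRRG
BBRRKKK
BBBBKKK
BBBBKYK
BBBBBBB
BBBBBBB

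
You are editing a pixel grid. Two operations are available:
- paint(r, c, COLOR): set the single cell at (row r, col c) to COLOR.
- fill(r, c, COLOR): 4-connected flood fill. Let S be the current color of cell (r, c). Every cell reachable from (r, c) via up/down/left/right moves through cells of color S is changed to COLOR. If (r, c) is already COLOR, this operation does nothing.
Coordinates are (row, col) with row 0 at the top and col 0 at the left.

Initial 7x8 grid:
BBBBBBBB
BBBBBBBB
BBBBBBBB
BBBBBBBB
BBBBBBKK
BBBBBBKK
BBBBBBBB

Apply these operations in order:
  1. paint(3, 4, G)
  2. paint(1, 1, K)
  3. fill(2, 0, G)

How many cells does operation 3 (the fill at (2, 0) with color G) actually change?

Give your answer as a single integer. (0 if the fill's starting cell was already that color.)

After op 1 paint(3,4,G):
BBBBBBBB
BBBBBBBB
BBBBBBBB
BBBBGBBB
BBBBBBKK
BBBBBBKK
BBBBBBBB
After op 2 paint(1,1,K):
BBBBBBBB
BKBBBBBB
BBBBBBBB
BBBBGBBB
BBBBBBKK
BBBBBBKK
BBBBBBBB
After op 3 fill(2,0,G) [50 cells changed]:
GGGGGGGG
GKGGGGGG
GGGGGGGG
GGGGGGGG
GGGGGGKK
GGGGGGKK
GGGGGGGG

Answer: 50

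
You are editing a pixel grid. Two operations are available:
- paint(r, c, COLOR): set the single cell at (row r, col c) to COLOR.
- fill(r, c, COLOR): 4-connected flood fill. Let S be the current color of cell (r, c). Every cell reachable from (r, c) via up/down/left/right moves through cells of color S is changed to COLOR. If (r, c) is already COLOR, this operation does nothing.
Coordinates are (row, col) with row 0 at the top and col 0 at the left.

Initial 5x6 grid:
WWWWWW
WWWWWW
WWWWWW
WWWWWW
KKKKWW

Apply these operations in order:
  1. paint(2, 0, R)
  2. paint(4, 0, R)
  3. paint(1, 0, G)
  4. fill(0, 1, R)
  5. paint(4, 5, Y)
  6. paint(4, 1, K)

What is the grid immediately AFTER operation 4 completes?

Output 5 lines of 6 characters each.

Answer: RRRRRR
GRRRRR
RRRRRR
RRRRRR
RKKKRR

Derivation:
After op 1 paint(2,0,R):
WWWWWW
WWWWWW
RWWWWW
WWWWWW
KKKKWW
After op 2 paint(4,0,R):
WWWWWW
WWWWWW
RWWWWW
WWWWWW
RKKKWW
After op 3 paint(1,0,G):
WWWWWW
GWWWWW
RWWWWW
WWWWWW
RKKKWW
After op 4 fill(0,1,R) [24 cells changed]:
RRRRRR
GRRRRR
RRRRRR
RRRRRR
RKKKRR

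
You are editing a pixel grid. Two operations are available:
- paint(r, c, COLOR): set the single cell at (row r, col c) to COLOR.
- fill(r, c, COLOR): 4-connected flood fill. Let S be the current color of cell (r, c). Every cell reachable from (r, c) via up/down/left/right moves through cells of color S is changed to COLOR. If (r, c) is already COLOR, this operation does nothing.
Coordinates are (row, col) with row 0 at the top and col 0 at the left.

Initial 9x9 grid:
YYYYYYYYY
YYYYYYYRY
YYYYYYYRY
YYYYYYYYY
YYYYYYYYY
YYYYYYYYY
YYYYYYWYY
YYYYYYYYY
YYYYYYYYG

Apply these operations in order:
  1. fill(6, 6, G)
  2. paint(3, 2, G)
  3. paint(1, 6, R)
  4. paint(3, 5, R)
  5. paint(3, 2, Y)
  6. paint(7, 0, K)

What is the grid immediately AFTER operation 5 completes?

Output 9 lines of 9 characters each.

After op 1 fill(6,6,G) [1 cells changed]:
YYYYYYYYY
YYYYYYYRY
YYYYYYYRY
YYYYYYYYY
YYYYYYYYY
YYYYYYYYY
YYYYYYGYY
YYYYYYYYY
YYYYYYYYG
After op 2 paint(3,2,G):
YYYYYYYYY
YYYYYYYRY
YYYYYYYRY
YYGYYYYYY
YYYYYYYYY
YYYYYYYYY
YYYYYYGYY
YYYYYYYYY
YYYYYYYYG
After op 3 paint(1,6,R):
YYYYYYYYY
YYYYYYRRY
YYYYYYYRY
YYGYYYYYY
YYYYYYYYY
YYYYYYYYY
YYYYYYGYY
YYYYYYYYY
YYYYYYYYG
After op 4 paint(3,5,R):
YYYYYYYYY
YYYYYYRRY
YYYYYYYRY
YYGYYRYYY
YYYYYYYYY
YYYYYYYYY
YYYYYYGYY
YYYYYYYYY
YYYYYYYYG
After op 5 paint(3,2,Y):
YYYYYYYYY
YYYYYYRRY
YYYYYYYRY
YYYYYRYYY
YYYYYYYYY
YYYYYYYYY
YYYYYYGYY
YYYYYYYYY
YYYYYYYYG

Answer: YYYYYYYYY
YYYYYYRRY
YYYYYYYRY
YYYYYRYYY
YYYYYYYYY
YYYYYYYYY
YYYYYYGYY
YYYYYYYYY
YYYYYYYYG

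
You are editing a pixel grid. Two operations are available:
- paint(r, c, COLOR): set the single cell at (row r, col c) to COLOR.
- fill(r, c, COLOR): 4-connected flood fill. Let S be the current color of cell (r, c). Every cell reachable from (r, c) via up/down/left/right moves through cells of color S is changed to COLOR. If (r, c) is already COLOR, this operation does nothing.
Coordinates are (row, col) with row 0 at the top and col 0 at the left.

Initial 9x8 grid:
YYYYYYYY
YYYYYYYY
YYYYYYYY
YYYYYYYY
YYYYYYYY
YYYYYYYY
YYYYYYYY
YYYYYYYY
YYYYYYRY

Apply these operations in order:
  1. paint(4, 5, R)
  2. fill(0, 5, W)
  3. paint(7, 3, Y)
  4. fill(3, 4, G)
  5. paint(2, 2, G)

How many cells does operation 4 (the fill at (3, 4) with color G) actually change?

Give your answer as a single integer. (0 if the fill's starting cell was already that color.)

Answer: 69

Derivation:
After op 1 paint(4,5,R):
YYYYYYYY
YYYYYYYY
YYYYYYYY
YYYYYYYY
YYYYYRYY
YYYYYYYY
YYYYYYYY
YYYYYYYY
YYYYYYRY
After op 2 fill(0,5,W) [70 cells changed]:
WWWWWWWW
WWWWWWWW
WWWWWWWW
WWWWWWWW
WWWWWRWW
WWWWWWWW
WWWWWWWW
WWWWWWWW
WWWWWWRW
After op 3 paint(7,3,Y):
WWWWWWWW
WWWWWWWW
WWWWWWWW
WWWWWWWW
WWWWWRWW
WWWWWWWW
WWWWWWWW
WWWYWWWW
WWWWWWRW
After op 4 fill(3,4,G) [69 cells changed]:
GGGGGGGG
GGGGGGGG
GGGGGGGG
GGGGGGGG
GGGGGRGG
GGGGGGGG
GGGGGGGG
GGGYGGGG
GGGGGGRG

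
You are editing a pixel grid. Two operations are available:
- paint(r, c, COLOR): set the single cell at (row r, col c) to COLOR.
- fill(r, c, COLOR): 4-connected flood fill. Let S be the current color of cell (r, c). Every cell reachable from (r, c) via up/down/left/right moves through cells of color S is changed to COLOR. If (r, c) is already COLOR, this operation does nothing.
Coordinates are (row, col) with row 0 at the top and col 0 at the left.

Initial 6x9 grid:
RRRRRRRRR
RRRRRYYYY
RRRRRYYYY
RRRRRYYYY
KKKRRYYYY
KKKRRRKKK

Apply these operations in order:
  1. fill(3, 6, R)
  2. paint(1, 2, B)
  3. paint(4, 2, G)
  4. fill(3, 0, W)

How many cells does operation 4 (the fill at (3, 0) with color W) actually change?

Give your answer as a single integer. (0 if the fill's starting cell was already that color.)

Answer: 44

Derivation:
After op 1 fill(3,6,R) [16 cells changed]:
RRRRRRRRR
RRRRRRRRR
RRRRRRRRR
RRRRRRRRR
KKKRRRRRR
KKKRRRKKK
After op 2 paint(1,2,B):
RRRRRRRRR
RRBRRRRRR
RRRRRRRRR
RRRRRRRRR
KKKRRRRRR
KKKRRRKKK
After op 3 paint(4,2,G):
RRRRRRRRR
RRBRRRRRR
RRRRRRRRR
RRRRRRRRR
KKGRRRRRR
KKKRRRKKK
After op 4 fill(3,0,W) [44 cells changed]:
WWWWWWWWW
WWBWWWWWW
WWWWWWWWW
WWWWWWWWW
KKGWWWWWW
KKKWWWKKK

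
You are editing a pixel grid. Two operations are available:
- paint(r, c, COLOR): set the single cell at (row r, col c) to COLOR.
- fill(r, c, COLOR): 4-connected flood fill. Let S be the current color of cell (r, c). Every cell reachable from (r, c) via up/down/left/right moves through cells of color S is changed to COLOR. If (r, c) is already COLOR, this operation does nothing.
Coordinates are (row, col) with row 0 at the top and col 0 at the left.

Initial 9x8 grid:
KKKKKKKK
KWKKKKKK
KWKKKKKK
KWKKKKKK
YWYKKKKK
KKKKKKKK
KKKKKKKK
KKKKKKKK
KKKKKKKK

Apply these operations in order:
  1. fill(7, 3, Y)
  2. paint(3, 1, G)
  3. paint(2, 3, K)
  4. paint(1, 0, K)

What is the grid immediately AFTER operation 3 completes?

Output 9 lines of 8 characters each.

Answer: YYYYYYYY
YWYYYYYY
YWYKYYYY
YGYYYYYY
YWYYYYYY
YYYYYYYY
YYYYYYYY
YYYYYYYY
YYYYYYYY

Derivation:
After op 1 fill(7,3,Y) [66 cells changed]:
YYYYYYYY
YWYYYYYY
YWYYYYYY
YWYYYYYY
YWYYYYYY
YYYYYYYY
YYYYYYYY
YYYYYYYY
YYYYYYYY
After op 2 paint(3,1,G):
YYYYYYYY
YWYYYYYY
YWYYYYYY
YGYYYYYY
YWYYYYYY
YYYYYYYY
YYYYYYYY
YYYYYYYY
YYYYYYYY
After op 3 paint(2,3,K):
YYYYYYYY
YWYYYYYY
YWYKYYYY
YGYYYYYY
YWYYYYYY
YYYYYYYY
YYYYYYYY
YYYYYYYY
YYYYYYYY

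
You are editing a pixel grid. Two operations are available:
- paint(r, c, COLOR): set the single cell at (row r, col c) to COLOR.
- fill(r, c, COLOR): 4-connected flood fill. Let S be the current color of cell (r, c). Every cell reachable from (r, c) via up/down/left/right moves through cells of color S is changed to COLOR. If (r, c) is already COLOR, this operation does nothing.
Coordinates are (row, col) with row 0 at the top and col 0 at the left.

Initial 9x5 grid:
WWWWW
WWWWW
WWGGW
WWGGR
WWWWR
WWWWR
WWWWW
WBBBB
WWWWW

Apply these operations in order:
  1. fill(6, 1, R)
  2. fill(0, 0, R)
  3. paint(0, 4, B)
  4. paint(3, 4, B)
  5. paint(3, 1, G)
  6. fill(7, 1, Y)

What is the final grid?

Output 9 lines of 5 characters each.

Answer: RRRRB
RRRRR
RRGGR
RGGGB
RRRRR
RRRRR
RRRRR
RYYYY
RRRRR

Derivation:
After op 1 fill(6,1,R) [34 cells changed]:
RRRRR
RRRRR
RRGGR
RRGGR
RRRRR
RRRRR
RRRRR
RBBBB
RRRRR
After op 2 fill(0,0,R) [0 cells changed]:
RRRRR
RRRRR
RRGGR
RRGGR
RRRRR
RRRRR
RRRRR
RBBBB
RRRRR
After op 3 paint(0,4,B):
RRRRB
RRRRR
RRGGR
RRGGR
RRRRR
RRRRR
RRRRR
RBBBB
RRRRR
After op 4 paint(3,4,B):
RRRRB
RRRRR
RRGGR
RRGGB
RRRRR
RRRRR
RRRRR
RBBBB
RRRRR
After op 5 paint(3,1,G):
RRRRB
RRRRR
RRGGR
RGGGB
RRRRR
RRRRR
RRRRR
RBBBB
RRRRR
After op 6 fill(7,1,Y) [4 cells changed]:
RRRRB
RRRRR
RRGGR
RGGGB
RRRRR
RRRRR
RRRRR
RYYYY
RRRRR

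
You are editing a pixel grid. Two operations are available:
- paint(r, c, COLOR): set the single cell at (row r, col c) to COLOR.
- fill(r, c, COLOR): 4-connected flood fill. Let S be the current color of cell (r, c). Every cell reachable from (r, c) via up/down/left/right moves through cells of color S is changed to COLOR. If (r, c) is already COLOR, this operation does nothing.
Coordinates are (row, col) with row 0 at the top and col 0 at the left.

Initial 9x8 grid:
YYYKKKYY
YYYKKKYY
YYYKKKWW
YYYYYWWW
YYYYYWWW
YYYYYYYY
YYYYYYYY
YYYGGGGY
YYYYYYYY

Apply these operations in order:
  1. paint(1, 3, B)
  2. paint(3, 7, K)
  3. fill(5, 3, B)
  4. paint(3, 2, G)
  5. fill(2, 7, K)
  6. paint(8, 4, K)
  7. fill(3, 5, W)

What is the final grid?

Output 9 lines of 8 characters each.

Answer: BBBWWWYY
BBBBWWYY
BBBWWWWW
BBGBBWWW
BBBBBWWW
BBBBBBBB
BBBBBBBB
BBBGGGGB
BBBBKBBB

Derivation:
After op 1 paint(1,3,B):
YYYKKKYY
YYYBKKYY
YYYKKKWW
YYYYYWWW
YYYYYWWW
YYYYYYYY
YYYYYYYY
YYYGGGGY
YYYYYYYY
After op 2 paint(3,7,K):
YYYKKKYY
YYYBKKYY
YYYKKKWW
YYYYYWWK
YYYYYWWW
YYYYYYYY
YYYYYYYY
YYYGGGGY
YYYYYYYY
After op 3 fill(5,3,B) [47 cells changed]:
BBBKKKYY
BBBBKKYY
BBBKKKWW
BBBBBWWK
BBBBBWWW
BBBBBBBB
BBBBBBBB
BBBGGGGB
BBBBBBBB
After op 4 paint(3,2,G):
BBBKKKYY
BBBBKKYY
BBBKKKWW
BBGBBWWK
BBBBBWWW
BBBBBBBB
BBBBBBBB
BBBGGGGB
BBBBBBBB
After op 5 fill(2,7,K) [7 cells changed]:
BBBKKKYY
BBBBKKYY
BBBKKKKK
BBGBBKKK
BBBBBKKK
BBBBBBBB
BBBBBBBB
BBBGGGGB
BBBBBBBB
After op 6 paint(8,4,K):
BBBKKKYY
BBBBKKYY
BBBKKKKK
BBGBBKKK
BBBBBKKK
BBBBBBBB
BBBBBBBB
BBBGGGGB
BBBBKBBB
After op 7 fill(3,5,W) [16 cells changed]:
BBBWWWYY
BBBBWWYY
BBBWWWWW
BBGBBWWW
BBBBBWWW
BBBBBBBB
BBBBBBBB
BBBGGGGB
BBBBKBBB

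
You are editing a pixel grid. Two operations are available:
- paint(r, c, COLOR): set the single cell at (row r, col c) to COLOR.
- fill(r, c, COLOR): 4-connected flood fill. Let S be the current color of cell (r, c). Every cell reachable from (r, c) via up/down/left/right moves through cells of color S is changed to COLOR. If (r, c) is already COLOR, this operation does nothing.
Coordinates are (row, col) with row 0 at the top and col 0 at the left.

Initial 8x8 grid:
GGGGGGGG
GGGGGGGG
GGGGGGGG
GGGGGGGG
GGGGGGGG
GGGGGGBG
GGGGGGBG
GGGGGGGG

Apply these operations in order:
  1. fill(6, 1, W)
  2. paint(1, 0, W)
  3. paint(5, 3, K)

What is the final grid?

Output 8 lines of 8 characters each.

Answer: WWWWWWWW
WWWWWWWW
WWWWWWWW
WWWWWWWW
WWWWWWWW
WWWKWWBW
WWWWWWBW
WWWWWWWW

Derivation:
After op 1 fill(6,1,W) [62 cells changed]:
WWWWWWWW
WWWWWWWW
WWWWWWWW
WWWWWWWW
WWWWWWWW
WWWWWWBW
WWWWWWBW
WWWWWWWW
After op 2 paint(1,0,W):
WWWWWWWW
WWWWWWWW
WWWWWWWW
WWWWWWWW
WWWWWWWW
WWWWWWBW
WWWWWWBW
WWWWWWWW
After op 3 paint(5,3,K):
WWWWWWWW
WWWWWWWW
WWWWWWWW
WWWWWWWW
WWWWWWWW
WWWKWWBW
WWWWWWBW
WWWWWWWW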